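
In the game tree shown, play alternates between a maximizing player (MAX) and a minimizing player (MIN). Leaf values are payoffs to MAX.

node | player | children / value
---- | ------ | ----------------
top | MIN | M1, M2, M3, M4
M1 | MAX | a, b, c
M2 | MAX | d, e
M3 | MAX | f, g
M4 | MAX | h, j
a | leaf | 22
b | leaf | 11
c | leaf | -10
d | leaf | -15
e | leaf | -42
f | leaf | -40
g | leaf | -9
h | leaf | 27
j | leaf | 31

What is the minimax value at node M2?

M2 (MAX): max(-15, -42) = -15

-15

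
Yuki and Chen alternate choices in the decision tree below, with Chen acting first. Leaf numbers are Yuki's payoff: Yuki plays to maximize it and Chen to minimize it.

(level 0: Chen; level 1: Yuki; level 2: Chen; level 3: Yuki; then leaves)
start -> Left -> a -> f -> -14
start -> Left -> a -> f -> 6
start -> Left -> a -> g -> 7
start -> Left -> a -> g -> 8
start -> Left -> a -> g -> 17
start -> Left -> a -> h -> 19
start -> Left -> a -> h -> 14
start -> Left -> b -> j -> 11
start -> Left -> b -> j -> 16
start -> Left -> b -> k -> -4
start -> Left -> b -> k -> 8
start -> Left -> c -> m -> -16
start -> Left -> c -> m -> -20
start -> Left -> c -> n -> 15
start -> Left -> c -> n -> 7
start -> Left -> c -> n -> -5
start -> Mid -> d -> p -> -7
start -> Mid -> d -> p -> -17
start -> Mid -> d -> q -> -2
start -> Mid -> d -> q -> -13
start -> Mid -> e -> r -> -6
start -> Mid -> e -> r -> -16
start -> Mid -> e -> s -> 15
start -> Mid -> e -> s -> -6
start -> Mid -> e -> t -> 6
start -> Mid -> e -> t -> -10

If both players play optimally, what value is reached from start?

-6

f (Yuki): max(-14, 6) = 6
g (Yuki): max(7, 8, 17) = 17
h (Yuki): max(19, 14) = 19
a (Chen): min(6, 17, 19) = 6
j (Yuki): max(11, 16) = 16
k (Yuki): max(-4, 8) = 8
b (Chen): min(16, 8) = 8
m (Yuki): max(-16, -20) = -16
n (Yuki): max(15, 7, -5) = 15
c (Chen): min(-16, 15) = -16
Left (Yuki): max(6, 8, -16) = 8
p (Yuki): max(-7, -17) = -7
q (Yuki): max(-2, -13) = -2
d (Chen): min(-7, -2) = -7
r (Yuki): max(-6, -16) = -6
s (Yuki): max(15, -6) = 15
t (Yuki): max(6, -10) = 6
e (Chen): min(-6, 15, 6) = -6
Mid (Yuki): max(-7, -6) = -6
start (Chen): min(8, -6) = -6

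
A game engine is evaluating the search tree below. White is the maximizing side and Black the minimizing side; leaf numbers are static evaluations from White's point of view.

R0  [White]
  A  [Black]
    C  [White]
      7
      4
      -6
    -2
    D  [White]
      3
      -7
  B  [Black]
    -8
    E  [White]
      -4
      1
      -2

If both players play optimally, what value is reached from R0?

C (White): max(7, 4, -6) = 7
D (White): max(3, -7) = 3
A (Black): min(7, -2, 3) = -2
E (White): max(-4, 1, -2) = 1
B (Black): min(-8, 1) = -8
R0 (White): max(-2, -8) = -2

-2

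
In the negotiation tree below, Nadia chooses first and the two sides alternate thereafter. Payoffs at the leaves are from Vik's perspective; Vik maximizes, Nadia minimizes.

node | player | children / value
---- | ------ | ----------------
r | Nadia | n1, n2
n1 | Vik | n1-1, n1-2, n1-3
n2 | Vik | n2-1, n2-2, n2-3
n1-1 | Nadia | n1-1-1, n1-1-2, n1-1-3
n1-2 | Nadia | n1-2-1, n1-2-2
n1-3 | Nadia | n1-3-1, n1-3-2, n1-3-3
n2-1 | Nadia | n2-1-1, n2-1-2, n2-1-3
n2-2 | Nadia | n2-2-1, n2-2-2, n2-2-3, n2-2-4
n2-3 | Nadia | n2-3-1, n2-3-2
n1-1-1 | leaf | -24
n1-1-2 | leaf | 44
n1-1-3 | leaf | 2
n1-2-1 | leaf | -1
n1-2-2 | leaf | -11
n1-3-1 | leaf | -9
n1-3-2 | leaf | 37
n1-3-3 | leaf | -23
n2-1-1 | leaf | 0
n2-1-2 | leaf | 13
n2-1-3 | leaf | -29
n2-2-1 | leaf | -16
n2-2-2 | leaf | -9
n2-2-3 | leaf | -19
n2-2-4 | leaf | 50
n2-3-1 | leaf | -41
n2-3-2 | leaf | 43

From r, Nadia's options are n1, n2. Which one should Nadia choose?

n1-1 (Nadia): min(-24, 44, 2) = -24
n1-2 (Nadia): min(-1, -11) = -11
n1-3 (Nadia): min(-9, 37, -23) = -23
n1 (Vik): max(-24, -11, -23) = -11
n2-1 (Nadia): min(0, 13, -29) = -29
n2-2 (Nadia): min(-16, -9, -19, 50) = -19
n2-3 (Nadia): min(-41, 43) = -41
n2 (Vik): max(-29, -19, -41) = -19
r (Nadia): min(-11, -19) = -19
Nadia at r wants the lowest of {n1=-11, n2=-19}, so chooses n2.

n2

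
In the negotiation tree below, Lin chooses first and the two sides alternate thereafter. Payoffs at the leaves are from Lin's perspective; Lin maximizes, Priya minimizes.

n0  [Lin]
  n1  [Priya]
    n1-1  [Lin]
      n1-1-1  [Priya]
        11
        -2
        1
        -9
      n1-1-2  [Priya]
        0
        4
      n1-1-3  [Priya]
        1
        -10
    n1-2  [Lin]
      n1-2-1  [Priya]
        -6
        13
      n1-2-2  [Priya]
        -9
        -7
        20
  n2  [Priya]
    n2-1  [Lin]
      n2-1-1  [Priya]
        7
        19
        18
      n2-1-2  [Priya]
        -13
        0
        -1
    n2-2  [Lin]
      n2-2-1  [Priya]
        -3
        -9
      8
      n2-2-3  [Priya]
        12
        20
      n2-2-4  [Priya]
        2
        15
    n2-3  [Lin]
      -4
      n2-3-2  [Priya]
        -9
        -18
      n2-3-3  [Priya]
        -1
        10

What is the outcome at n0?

-1

n1-1-1 (Priya): min(11, -2, 1, -9) = -9
n1-1-2 (Priya): min(0, 4) = 0
n1-1-3 (Priya): min(1, -10) = -10
n1-1 (Lin): max(-9, 0, -10) = 0
n1-2-1 (Priya): min(-6, 13) = -6
n1-2-2 (Priya): min(-9, -7, 20) = -9
n1-2 (Lin): max(-6, -9) = -6
n1 (Priya): min(0, -6) = -6
n2-1-1 (Priya): min(7, 19, 18) = 7
n2-1-2 (Priya): min(-13, 0, -1) = -13
n2-1 (Lin): max(7, -13) = 7
n2-2-1 (Priya): min(-3, -9) = -9
n2-2-3 (Priya): min(12, 20) = 12
n2-2-4 (Priya): min(2, 15) = 2
n2-2 (Lin): max(-9, 8, 12, 2) = 12
n2-3-2 (Priya): min(-9, -18) = -18
n2-3-3 (Priya): min(-1, 10) = -1
n2-3 (Lin): max(-4, -18, -1) = -1
n2 (Priya): min(7, 12, -1) = -1
n0 (Lin): max(-6, -1) = -1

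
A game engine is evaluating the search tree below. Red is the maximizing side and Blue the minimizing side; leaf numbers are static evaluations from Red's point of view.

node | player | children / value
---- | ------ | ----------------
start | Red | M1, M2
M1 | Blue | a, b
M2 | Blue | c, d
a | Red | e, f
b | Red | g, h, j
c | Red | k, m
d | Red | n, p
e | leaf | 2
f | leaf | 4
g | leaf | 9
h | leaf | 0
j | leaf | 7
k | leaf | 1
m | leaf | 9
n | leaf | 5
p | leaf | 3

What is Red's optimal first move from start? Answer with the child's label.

M2

a (Red): max(2, 4) = 4
b (Red): max(9, 0, 7) = 9
M1 (Blue): min(4, 9) = 4
c (Red): max(1, 9) = 9
d (Red): max(5, 3) = 5
M2 (Blue): min(9, 5) = 5
start (Red): max(4, 5) = 5
Red at start wants the highest of {M1=4, M2=5}, so chooses M2.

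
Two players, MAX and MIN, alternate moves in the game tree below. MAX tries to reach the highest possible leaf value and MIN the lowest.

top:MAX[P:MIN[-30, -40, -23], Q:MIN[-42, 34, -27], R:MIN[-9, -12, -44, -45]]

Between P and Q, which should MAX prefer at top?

P

P (MIN): min(-30, -40, -23) = -40
Q (MIN): min(-42, 34, -27) = -42
MAX prefers the higher value; P=-40, Q=-42. P is better since -40 > -42.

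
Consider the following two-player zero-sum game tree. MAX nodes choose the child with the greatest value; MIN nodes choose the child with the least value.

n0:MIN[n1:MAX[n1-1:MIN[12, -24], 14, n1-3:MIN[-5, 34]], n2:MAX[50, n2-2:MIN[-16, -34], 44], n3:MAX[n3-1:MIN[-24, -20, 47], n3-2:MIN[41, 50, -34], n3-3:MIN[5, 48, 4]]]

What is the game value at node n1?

14

n1-1 (MIN): min(12, -24) = -24
n1-3 (MIN): min(-5, 34) = -5
n1 (MAX): max(-24, 14, -5) = 14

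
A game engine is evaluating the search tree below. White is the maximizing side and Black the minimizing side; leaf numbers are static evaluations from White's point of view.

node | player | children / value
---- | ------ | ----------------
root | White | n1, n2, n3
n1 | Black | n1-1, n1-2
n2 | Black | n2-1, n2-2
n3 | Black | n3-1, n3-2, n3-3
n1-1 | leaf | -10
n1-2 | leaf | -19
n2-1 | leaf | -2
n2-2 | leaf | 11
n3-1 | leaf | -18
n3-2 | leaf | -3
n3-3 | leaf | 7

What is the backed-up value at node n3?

n3 (Black): min(-18, -3, 7) = -18

-18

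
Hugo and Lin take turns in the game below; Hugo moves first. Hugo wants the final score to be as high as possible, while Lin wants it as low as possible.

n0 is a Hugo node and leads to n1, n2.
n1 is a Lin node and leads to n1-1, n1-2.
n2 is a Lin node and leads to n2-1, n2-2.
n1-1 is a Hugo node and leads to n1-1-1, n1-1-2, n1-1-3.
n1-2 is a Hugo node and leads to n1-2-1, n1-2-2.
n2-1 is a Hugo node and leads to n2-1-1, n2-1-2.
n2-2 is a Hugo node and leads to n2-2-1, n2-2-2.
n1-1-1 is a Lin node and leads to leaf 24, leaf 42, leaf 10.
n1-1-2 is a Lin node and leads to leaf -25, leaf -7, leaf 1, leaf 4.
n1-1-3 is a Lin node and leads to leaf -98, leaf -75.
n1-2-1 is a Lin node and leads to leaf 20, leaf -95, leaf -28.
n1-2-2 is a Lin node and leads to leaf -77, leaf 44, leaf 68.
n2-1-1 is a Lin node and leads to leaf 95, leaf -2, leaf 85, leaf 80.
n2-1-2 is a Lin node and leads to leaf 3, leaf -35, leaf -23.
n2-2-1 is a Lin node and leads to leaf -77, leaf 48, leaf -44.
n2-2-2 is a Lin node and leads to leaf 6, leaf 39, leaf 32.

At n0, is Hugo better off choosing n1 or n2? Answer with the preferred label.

n1-1-1 (Lin): min(24, 42, 10) = 10
n1-1-2 (Lin): min(-25, -7, 1, 4) = -25
n1-1-3 (Lin): min(-98, -75) = -98
n1-1 (Hugo): max(10, -25, -98) = 10
n1-2-1 (Lin): min(20, -95, -28) = -95
n1-2-2 (Lin): min(-77, 44, 68) = -77
n1-2 (Hugo): max(-95, -77) = -77
n1 (Lin): min(10, -77) = -77
n2-1-1 (Lin): min(95, -2, 85, 80) = -2
n2-1-2 (Lin): min(3, -35, -23) = -35
n2-1 (Hugo): max(-2, -35) = -2
n2-2-1 (Lin): min(-77, 48, -44) = -77
n2-2-2 (Lin): min(6, 39, 32) = 6
n2-2 (Hugo): max(-77, 6) = 6
n2 (Lin): min(-2, 6) = -2
Hugo prefers the higher value; n1=-77, n2=-2. n2 is better since -2 > -77.

n2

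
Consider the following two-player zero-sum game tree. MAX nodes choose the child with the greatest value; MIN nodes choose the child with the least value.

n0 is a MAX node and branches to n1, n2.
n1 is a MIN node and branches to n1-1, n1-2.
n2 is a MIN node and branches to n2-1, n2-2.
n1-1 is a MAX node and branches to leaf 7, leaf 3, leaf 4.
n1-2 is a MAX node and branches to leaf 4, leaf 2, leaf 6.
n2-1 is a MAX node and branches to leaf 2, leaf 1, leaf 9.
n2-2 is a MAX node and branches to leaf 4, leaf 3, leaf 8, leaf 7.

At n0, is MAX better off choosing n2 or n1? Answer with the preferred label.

n2

n2-1 (MAX): max(2, 1, 9) = 9
n2-2 (MAX): max(4, 3, 8, 7) = 8
n2 (MIN): min(9, 8) = 8
n1-1 (MAX): max(7, 3, 4) = 7
n1-2 (MAX): max(4, 2, 6) = 6
n1 (MIN): min(7, 6) = 6
MAX prefers the higher value; n2=8, n1=6. n2 is better since 8 > 6.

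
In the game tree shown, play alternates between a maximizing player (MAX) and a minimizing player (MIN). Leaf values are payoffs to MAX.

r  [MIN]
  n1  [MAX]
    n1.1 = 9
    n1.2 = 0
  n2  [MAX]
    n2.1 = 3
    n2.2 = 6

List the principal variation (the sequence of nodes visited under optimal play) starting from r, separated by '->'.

n1 (MAX): max(9, 0) = 9
n2 (MAX): max(3, 6) = 6
r (MIN): min(9, 6) = 6
At r, MIN picks n2 (lowest: 6).
At n2, MAX picks n2.2 (highest: 6).
Terminal value 6.

r -> n2 -> n2.2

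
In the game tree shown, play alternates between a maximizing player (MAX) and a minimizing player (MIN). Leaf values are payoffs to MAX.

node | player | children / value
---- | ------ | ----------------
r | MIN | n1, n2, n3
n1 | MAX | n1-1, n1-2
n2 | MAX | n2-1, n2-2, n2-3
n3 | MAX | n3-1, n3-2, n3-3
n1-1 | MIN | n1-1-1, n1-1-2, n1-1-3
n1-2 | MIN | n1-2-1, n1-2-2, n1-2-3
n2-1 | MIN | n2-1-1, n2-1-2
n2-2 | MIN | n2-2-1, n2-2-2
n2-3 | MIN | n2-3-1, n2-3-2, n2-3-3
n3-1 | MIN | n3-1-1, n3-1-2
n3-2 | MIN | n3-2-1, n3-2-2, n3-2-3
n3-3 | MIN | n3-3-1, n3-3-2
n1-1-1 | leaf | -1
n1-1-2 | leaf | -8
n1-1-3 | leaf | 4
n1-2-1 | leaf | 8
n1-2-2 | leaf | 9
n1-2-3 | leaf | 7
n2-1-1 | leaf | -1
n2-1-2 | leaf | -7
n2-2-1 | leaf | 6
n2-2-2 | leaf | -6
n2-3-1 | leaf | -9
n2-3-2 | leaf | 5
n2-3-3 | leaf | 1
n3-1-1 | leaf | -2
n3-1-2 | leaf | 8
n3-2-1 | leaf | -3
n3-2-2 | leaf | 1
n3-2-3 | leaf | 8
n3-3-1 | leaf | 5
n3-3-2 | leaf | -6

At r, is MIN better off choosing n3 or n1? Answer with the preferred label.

n3-1 (MIN): min(-2, 8) = -2
n3-2 (MIN): min(-3, 1, 8) = -3
n3-3 (MIN): min(5, -6) = -6
n3 (MAX): max(-2, -3, -6) = -2
n1-1 (MIN): min(-1, -8, 4) = -8
n1-2 (MIN): min(8, 9, 7) = 7
n1 (MAX): max(-8, 7) = 7
MIN prefers the lower value; n3=-2, n1=7. n3 is better since -2 < 7.

n3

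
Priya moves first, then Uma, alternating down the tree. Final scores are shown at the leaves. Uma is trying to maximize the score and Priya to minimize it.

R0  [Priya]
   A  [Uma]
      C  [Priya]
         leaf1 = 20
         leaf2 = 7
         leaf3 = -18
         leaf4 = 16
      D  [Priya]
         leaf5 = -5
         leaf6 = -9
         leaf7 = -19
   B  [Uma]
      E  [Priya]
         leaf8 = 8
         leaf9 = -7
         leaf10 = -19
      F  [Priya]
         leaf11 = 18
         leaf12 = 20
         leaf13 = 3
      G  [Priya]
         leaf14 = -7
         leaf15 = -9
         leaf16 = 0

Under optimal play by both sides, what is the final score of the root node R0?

-18

C (Priya): min(20, 7, -18, 16) = -18
D (Priya): min(-5, -9, -19) = -19
A (Uma): max(-18, -19) = -18
E (Priya): min(8, -7, -19) = -19
F (Priya): min(18, 20, 3) = 3
G (Priya): min(-7, -9, 0) = -9
B (Uma): max(-19, 3, -9) = 3
R0 (Priya): min(-18, 3) = -18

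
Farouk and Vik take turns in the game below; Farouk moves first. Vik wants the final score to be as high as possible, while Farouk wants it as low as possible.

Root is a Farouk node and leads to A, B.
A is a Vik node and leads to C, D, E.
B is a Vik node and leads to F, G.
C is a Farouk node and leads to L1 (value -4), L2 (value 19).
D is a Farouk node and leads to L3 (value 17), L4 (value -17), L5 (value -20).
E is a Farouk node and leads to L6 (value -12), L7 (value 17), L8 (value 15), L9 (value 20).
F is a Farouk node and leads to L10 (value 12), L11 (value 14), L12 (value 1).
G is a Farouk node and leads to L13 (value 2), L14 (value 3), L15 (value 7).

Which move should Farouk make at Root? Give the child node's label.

A

C (Farouk): min(-4, 19) = -4
D (Farouk): min(17, -17, -20) = -20
E (Farouk): min(-12, 17, 15, 20) = -12
A (Vik): max(-4, -20, -12) = -4
F (Farouk): min(12, 14, 1) = 1
G (Farouk): min(2, 3, 7) = 2
B (Vik): max(1, 2) = 2
Root (Farouk): min(-4, 2) = -4
Farouk at Root wants the lowest of {A=-4, B=2}, so chooses A.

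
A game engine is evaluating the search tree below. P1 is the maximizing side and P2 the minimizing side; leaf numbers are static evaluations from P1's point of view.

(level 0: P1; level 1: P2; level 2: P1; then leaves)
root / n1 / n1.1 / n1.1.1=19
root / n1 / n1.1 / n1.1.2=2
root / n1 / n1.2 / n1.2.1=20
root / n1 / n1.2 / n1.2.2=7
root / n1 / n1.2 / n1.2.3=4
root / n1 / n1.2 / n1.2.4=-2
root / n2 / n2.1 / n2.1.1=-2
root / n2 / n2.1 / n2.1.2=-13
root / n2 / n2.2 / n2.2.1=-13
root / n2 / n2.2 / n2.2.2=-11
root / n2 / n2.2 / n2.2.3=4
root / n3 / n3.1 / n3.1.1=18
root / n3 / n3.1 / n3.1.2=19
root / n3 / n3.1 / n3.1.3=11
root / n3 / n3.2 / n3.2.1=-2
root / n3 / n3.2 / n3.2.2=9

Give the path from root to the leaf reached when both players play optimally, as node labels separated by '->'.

n1.1 (P1): max(19, 2) = 19
n1.2 (P1): max(20, 7, 4, -2) = 20
n1 (P2): min(19, 20) = 19
n2.1 (P1): max(-2, -13) = -2
n2.2 (P1): max(-13, -11, 4) = 4
n2 (P2): min(-2, 4) = -2
n3.1 (P1): max(18, 19, 11) = 19
n3.2 (P1): max(-2, 9) = 9
n3 (P2): min(19, 9) = 9
root (P1): max(19, -2, 9) = 19
At root, P1 picks n1 (highest: 19).
At n1, P2 picks n1.1 (lowest: 19).
At n1.1, P1 picks n1.1.1 (highest: 19).
Terminal value 19.

root -> n1 -> n1.1 -> n1.1.1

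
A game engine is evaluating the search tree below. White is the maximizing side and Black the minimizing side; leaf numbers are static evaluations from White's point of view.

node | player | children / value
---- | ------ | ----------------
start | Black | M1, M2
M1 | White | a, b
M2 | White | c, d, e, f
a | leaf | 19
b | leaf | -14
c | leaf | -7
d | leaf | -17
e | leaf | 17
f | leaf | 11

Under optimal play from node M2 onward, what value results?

17

M2 (White): max(-7, -17, 17, 11) = 17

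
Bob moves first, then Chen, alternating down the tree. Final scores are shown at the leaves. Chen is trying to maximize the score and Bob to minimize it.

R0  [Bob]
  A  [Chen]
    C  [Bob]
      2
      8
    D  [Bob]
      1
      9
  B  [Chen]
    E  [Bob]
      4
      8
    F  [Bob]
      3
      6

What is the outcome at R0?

2

C (Bob): min(2, 8) = 2
D (Bob): min(1, 9) = 1
A (Chen): max(2, 1) = 2
E (Bob): min(4, 8) = 4
F (Bob): min(3, 6) = 3
B (Chen): max(4, 3) = 4
R0 (Bob): min(2, 4) = 2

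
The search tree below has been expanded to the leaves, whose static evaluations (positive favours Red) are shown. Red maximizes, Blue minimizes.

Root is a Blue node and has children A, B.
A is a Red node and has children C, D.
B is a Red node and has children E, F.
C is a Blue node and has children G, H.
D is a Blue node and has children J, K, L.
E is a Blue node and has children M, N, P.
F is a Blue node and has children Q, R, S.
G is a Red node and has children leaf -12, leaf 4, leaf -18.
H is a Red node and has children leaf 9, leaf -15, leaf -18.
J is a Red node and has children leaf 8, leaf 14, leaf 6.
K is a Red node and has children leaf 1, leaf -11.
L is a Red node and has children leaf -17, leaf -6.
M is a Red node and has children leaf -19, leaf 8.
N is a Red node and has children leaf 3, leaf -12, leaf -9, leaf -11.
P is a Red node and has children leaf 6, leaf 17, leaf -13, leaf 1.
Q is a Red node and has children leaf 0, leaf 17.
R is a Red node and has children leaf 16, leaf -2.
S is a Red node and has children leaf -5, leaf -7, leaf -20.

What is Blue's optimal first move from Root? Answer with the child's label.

B

G (Red): max(-12, 4, -18) = 4
H (Red): max(9, -15, -18) = 9
C (Blue): min(4, 9) = 4
J (Red): max(8, 14, 6) = 14
K (Red): max(1, -11) = 1
L (Red): max(-17, -6) = -6
D (Blue): min(14, 1, -6) = -6
A (Red): max(4, -6) = 4
M (Red): max(-19, 8) = 8
N (Red): max(3, -12, -9, -11) = 3
P (Red): max(6, 17, -13, 1) = 17
E (Blue): min(8, 3, 17) = 3
Q (Red): max(0, 17) = 17
R (Red): max(16, -2) = 16
S (Red): max(-5, -7, -20) = -5
F (Blue): min(17, 16, -5) = -5
B (Red): max(3, -5) = 3
Root (Blue): min(4, 3) = 3
Blue at Root wants the lowest of {A=4, B=3}, so chooses B.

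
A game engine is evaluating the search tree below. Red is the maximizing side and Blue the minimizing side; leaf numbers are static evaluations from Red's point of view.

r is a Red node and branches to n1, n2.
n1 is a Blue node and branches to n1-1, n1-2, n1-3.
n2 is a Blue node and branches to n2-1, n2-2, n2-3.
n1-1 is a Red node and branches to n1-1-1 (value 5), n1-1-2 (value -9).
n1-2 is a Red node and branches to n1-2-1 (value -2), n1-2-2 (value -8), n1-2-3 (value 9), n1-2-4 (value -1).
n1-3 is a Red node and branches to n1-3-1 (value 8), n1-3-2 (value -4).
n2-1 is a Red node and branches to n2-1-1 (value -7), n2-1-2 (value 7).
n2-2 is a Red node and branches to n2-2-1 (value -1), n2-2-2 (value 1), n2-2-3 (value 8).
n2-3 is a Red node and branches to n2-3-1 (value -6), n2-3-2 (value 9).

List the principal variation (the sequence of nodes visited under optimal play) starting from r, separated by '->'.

n1-1 (Red): max(5, -9) = 5
n1-2 (Red): max(-2, -8, 9, -1) = 9
n1-3 (Red): max(8, -4) = 8
n1 (Blue): min(5, 9, 8) = 5
n2-1 (Red): max(-7, 7) = 7
n2-2 (Red): max(-1, 1, 8) = 8
n2-3 (Red): max(-6, 9) = 9
n2 (Blue): min(7, 8, 9) = 7
r (Red): max(5, 7) = 7
At r, Red picks n2 (highest: 7).
At n2, Blue picks n2-1 (lowest: 7).
At n2-1, Red picks n2-1-2 (highest: 7).
Terminal value 7.

r -> n2 -> n2-1 -> n2-1-2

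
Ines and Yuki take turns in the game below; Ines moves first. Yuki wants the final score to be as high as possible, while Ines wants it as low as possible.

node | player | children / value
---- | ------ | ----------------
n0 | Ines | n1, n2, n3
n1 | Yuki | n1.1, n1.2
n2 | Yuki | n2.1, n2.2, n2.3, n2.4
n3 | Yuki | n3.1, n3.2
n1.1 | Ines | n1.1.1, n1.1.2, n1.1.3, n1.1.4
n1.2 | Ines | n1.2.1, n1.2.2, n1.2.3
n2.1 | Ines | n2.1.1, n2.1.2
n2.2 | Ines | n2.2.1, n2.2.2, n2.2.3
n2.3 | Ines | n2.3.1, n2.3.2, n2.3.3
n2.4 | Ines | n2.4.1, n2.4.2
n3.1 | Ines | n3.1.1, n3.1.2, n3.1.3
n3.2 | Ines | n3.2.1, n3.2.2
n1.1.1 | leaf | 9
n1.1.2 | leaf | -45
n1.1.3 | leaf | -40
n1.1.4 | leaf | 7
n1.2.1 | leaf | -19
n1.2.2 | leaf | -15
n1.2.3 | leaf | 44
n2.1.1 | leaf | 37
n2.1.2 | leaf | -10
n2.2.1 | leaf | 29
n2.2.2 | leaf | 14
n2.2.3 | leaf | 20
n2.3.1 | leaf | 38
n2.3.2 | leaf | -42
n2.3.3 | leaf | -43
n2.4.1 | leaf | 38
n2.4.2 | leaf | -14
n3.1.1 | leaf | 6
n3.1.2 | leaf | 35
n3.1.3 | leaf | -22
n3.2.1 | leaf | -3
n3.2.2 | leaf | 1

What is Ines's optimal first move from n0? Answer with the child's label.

n1.1 (Ines): min(9, -45, -40, 7) = -45
n1.2 (Ines): min(-19, -15, 44) = -19
n1 (Yuki): max(-45, -19) = -19
n2.1 (Ines): min(37, -10) = -10
n2.2 (Ines): min(29, 14, 20) = 14
n2.3 (Ines): min(38, -42, -43) = -43
n2.4 (Ines): min(38, -14) = -14
n2 (Yuki): max(-10, 14, -43, -14) = 14
n3.1 (Ines): min(6, 35, -22) = -22
n3.2 (Ines): min(-3, 1) = -3
n3 (Yuki): max(-22, -3) = -3
n0 (Ines): min(-19, 14, -3) = -19
Ines at n0 wants the lowest of {n1=-19, n2=14, n3=-3}, so chooses n1.

n1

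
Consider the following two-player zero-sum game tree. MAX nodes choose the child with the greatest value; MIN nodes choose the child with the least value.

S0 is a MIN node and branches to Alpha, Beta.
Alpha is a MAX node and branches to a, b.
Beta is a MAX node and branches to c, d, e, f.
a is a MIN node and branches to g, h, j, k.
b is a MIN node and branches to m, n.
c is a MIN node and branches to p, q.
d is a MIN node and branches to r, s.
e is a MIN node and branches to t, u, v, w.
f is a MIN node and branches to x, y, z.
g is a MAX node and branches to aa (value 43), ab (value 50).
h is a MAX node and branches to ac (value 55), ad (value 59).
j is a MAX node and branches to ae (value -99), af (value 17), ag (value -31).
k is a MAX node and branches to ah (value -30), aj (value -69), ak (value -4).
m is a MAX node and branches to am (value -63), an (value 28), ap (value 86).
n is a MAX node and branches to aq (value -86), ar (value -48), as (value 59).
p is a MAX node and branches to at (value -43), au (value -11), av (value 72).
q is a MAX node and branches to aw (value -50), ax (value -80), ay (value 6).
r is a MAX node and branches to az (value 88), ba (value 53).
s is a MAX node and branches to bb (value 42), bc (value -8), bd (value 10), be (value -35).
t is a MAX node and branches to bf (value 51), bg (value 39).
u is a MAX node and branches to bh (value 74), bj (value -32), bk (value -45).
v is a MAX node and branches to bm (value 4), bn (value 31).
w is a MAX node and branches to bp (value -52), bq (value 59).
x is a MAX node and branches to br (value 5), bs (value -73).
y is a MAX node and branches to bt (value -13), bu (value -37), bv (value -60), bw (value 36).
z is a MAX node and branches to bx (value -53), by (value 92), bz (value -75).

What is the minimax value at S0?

42

g (MAX): max(43, 50) = 50
h (MAX): max(55, 59) = 59
j (MAX): max(-99, 17, -31) = 17
k (MAX): max(-30, -69, -4) = -4
a (MIN): min(50, 59, 17, -4) = -4
m (MAX): max(-63, 28, 86) = 86
n (MAX): max(-86, -48, 59) = 59
b (MIN): min(86, 59) = 59
Alpha (MAX): max(-4, 59) = 59
p (MAX): max(-43, -11, 72) = 72
q (MAX): max(-50, -80, 6) = 6
c (MIN): min(72, 6) = 6
r (MAX): max(88, 53) = 88
s (MAX): max(42, -8, 10, -35) = 42
d (MIN): min(88, 42) = 42
t (MAX): max(51, 39) = 51
u (MAX): max(74, -32, -45) = 74
v (MAX): max(4, 31) = 31
w (MAX): max(-52, 59) = 59
e (MIN): min(51, 74, 31, 59) = 31
x (MAX): max(5, -73) = 5
y (MAX): max(-13, -37, -60, 36) = 36
z (MAX): max(-53, 92, -75) = 92
f (MIN): min(5, 36, 92) = 5
Beta (MAX): max(6, 42, 31, 5) = 42
S0 (MIN): min(59, 42) = 42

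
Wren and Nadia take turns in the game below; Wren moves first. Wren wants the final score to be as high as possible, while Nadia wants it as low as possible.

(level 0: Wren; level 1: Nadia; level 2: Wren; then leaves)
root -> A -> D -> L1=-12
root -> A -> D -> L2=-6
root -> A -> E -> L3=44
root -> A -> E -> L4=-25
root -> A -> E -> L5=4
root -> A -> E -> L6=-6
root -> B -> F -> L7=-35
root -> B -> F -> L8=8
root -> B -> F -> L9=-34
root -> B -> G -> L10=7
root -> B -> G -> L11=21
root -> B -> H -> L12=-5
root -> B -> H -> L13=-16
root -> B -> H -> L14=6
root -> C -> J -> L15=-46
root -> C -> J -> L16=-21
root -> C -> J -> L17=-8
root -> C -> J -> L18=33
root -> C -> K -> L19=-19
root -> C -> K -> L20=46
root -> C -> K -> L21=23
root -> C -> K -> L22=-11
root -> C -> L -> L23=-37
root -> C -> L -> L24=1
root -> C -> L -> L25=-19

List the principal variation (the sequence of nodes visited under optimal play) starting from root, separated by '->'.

root -> B -> H -> L14

D (Wren): max(-12, -6) = -6
E (Wren): max(44, -25, 4, -6) = 44
A (Nadia): min(-6, 44) = -6
F (Wren): max(-35, 8, -34) = 8
G (Wren): max(7, 21) = 21
H (Wren): max(-5, -16, 6) = 6
B (Nadia): min(8, 21, 6) = 6
J (Wren): max(-46, -21, -8, 33) = 33
K (Wren): max(-19, 46, 23, -11) = 46
L (Wren): max(-37, 1, -19) = 1
C (Nadia): min(33, 46, 1) = 1
root (Wren): max(-6, 6, 1) = 6
At root, Wren picks B (highest: 6).
At B, Nadia picks H (lowest: 6).
At H, Wren picks L14 (highest: 6).
Terminal value 6.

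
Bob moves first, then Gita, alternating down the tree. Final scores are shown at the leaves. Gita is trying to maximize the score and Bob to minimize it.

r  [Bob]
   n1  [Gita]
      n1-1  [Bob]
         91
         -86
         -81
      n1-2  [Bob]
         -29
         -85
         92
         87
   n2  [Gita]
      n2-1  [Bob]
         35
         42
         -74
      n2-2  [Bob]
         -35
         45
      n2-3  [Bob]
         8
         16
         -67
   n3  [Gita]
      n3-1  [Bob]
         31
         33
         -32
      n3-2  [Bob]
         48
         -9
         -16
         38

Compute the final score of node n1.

-85

n1-1 (Bob): min(91, -86, -81) = -86
n1-2 (Bob): min(-29, -85, 92, 87) = -85
n1 (Gita): max(-86, -85) = -85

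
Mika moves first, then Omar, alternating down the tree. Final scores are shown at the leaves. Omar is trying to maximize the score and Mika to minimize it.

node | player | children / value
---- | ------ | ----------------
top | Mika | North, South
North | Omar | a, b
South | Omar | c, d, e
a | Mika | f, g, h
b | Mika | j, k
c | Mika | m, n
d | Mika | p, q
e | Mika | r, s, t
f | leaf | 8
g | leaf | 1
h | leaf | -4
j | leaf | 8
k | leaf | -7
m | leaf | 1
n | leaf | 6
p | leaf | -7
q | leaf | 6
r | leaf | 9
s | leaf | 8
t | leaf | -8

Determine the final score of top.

-4

a (Mika): min(8, 1, -4) = -4
b (Mika): min(8, -7) = -7
North (Omar): max(-4, -7) = -4
c (Mika): min(1, 6) = 1
d (Mika): min(-7, 6) = -7
e (Mika): min(9, 8, -8) = -8
South (Omar): max(1, -7, -8) = 1
top (Mika): min(-4, 1) = -4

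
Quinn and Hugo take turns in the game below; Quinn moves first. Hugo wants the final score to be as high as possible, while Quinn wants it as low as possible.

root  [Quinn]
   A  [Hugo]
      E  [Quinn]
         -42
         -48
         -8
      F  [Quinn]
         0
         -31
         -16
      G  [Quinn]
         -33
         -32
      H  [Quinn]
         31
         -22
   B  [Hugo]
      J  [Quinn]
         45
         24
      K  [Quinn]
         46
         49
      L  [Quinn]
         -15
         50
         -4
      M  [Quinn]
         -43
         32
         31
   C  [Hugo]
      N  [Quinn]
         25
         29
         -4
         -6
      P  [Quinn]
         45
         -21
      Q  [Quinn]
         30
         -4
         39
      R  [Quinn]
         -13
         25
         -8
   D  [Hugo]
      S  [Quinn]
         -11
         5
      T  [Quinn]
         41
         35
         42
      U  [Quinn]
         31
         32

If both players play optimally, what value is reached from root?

E (Quinn): min(-42, -48, -8) = -48
F (Quinn): min(0, -31, -16) = -31
G (Quinn): min(-33, -32) = -33
H (Quinn): min(31, -22) = -22
A (Hugo): max(-48, -31, -33, -22) = -22
J (Quinn): min(45, 24) = 24
K (Quinn): min(46, 49) = 46
L (Quinn): min(-15, 50, -4) = -15
M (Quinn): min(-43, 32, 31) = -43
B (Hugo): max(24, 46, -15, -43) = 46
N (Quinn): min(25, 29, -4, -6) = -6
P (Quinn): min(45, -21) = -21
Q (Quinn): min(30, -4, 39) = -4
R (Quinn): min(-13, 25, -8) = -13
C (Hugo): max(-6, -21, -4, -13) = -4
S (Quinn): min(-11, 5) = -11
T (Quinn): min(41, 35, 42) = 35
U (Quinn): min(31, 32) = 31
D (Hugo): max(-11, 35, 31) = 35
root (Quinn): min(-22, 46, -4, 35) = -22

-22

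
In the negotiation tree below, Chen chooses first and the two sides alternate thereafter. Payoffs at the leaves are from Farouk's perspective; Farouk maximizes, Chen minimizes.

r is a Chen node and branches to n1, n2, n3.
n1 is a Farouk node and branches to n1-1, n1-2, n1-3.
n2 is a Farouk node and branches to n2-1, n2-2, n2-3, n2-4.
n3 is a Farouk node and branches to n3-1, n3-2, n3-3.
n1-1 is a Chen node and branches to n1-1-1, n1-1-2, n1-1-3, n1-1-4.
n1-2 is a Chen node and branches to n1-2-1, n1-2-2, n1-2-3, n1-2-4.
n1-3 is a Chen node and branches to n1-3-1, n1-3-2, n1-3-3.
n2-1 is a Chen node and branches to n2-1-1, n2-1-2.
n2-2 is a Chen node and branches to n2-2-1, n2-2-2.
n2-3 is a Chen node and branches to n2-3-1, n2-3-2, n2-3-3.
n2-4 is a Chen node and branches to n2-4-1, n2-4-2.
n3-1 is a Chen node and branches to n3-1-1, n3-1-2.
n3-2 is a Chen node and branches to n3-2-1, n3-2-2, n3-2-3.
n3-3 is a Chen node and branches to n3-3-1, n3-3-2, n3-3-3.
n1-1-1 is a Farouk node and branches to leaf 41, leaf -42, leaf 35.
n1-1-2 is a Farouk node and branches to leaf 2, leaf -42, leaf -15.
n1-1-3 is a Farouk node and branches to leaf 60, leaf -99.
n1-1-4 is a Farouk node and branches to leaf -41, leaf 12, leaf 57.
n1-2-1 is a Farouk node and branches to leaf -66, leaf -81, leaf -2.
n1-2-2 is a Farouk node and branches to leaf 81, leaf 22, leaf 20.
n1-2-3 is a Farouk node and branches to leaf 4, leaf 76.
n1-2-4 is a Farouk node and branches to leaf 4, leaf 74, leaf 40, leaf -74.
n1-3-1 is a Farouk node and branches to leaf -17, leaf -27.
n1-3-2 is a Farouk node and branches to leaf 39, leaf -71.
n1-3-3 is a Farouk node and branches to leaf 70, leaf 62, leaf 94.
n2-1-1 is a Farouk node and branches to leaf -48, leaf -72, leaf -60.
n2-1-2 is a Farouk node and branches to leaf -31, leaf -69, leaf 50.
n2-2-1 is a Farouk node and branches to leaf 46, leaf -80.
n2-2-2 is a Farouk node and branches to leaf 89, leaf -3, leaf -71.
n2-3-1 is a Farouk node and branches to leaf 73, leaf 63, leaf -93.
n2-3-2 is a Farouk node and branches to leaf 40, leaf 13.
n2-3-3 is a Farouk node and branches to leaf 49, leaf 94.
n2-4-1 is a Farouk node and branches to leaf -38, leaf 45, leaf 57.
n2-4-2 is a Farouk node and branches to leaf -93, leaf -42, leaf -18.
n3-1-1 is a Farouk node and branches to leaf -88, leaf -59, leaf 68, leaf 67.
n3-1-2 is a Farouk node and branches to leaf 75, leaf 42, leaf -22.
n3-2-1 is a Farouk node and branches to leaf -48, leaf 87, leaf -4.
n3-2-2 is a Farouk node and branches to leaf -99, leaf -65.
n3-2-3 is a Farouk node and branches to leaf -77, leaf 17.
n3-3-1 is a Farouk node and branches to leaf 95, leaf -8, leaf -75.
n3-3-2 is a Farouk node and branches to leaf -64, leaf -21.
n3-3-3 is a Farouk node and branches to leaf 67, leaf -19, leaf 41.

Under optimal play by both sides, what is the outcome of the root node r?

2

n1-1-1 (Farouk): max(41, -42, 35) = 41
n1-1-2 (Farouk): max(2, -42, -15) = 2
n1-1-3 (Farouk): max(60, -99) = 60
n1-1-4 (Farouk): max(-41, 12, 57) = 57
n1-1 (Chen): min(41, 2, 60, 57) = 2
n1-2-1 (Farouk): max(-66, -81, -2) = -2
n1-2-2 (Farouk): max(81, 22, 20) = 81
n1-2-3 (Farouk): max(4, 76) = 76
n1-2-4 (Farouk): max(4, 74, 40, -74) = 74
n1-2 (Chen): min(-2, 81, 76, 74) = -2
n1-3-1 (Farouk): max(-17, -27) = -17
n1-3-2 (Farouk): max(39, -71) = 39
n1-3-3 (Farouk): max(70, 62, 94) = 94
n1-3 (Chen): min(-17, 39, 94) = -17
n1 (Farouk): max(2, -2, -17) = 2
n2-1-1 (Farouk): max(-48, -72, -60) = -48
n2-1-2 (Farouk): max(-31, -69, 50) = 50
n2-1 (Chen): min(-48, 50) = -48
n2-2-1 (Farouk): max(46, -80) = 46
n2-2-2 (Farouk): max(89, -3, -71) = 89
n2-2 (Chen): min(46, 89) = 46
n2-3-1 (Farouk): max(73, 63, -93) = 73
n2-3-2 (Farouk): max(40, 13) = 40
n2-3-3 (Farouk): max(49, 94) = 94
n2-3 (Chen): min(73, 40, 94) = 40
n2-4-1 (Farouk): max(-38, 45, 57) = 57
n2-4-2 (Farouk): max(-93, -42, -18) = -18
n2-4 (Chen): min(57, -18) = -18
n2 (Farouk): max(-48, 46, 40, -18) = 46
n3-1-1 (Farouk): max(-88, -59, 68, 67) = 68
n3-1-2 (Farouk): max(75, 42, -22) = 75
n3-1 (Chen): min(68, 75) = 68
n3-2-1 (Farouk): max(-48, 87, -4) = 87
n3-2-2 (Farouk): max(-99, -65) = -65
n3-2-3 (Farouk): max(-77, 17) = 17
n3-2 (Chen): min(87, -65, 17) = -65
n3-3-1 (Farouk): max(95, -8, -75) = 95
n3-3-2 (Farouk): max(-64, -21) = -21
n3-3-3 (Farouk): max(67, -19, 41) = 67
n3-3 (Chen): min(95, -21, 67) = -21
n3 (Farouk): max(68, -65, -21) = 68
r (Chen): min(2, 46, 68) = 2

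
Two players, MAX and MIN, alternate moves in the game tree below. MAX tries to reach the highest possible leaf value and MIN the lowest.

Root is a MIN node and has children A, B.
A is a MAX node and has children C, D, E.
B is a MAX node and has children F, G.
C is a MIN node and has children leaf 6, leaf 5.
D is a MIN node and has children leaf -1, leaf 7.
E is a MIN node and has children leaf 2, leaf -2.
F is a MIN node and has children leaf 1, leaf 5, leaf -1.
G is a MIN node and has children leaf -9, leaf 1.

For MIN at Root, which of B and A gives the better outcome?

F (MIN): min(1, 5, -1) = -1
G (MIN): min(-9, 1) = -9
B (MAX): max(-1, -9) = -1
C (MIN): min(6, 5) = 5
D (MIN): min(-1, 7) = -1
E (MIN): min(2, -2) = -2
A (MAX): max(5, -1, -2) = 5
MIN prefers the lower value; B=-1, A=5. B is better since -1 < 5.

B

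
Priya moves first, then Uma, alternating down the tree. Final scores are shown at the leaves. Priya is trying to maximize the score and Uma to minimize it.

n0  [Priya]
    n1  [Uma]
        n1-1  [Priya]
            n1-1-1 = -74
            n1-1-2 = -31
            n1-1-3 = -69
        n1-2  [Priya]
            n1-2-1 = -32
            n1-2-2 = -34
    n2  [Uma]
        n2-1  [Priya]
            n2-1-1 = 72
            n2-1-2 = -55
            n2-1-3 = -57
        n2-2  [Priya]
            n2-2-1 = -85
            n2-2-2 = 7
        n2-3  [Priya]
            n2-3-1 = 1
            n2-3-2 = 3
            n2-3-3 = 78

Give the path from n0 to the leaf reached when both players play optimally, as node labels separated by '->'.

n0 -> n2 -> n2-2 -> n2-2-2

n1-1 (Priya): max(-74, -31, -69) = -31
n1-2 (Priya): max(-32, -34) = -32
n1 (Uma): min(-31, -32) = -32
n2-1 (Priya): max(72, -55, -57) = 72
n2-2 (Priya): max(-85, 7) = 7
n2-3 (Priya): max(1, 3, 78) = 78
n2 (Uma): min(72, 7, 78) = 7
n0 (Priya): max(-32, 7) = 7
At n0, Priya picks n2 (highest: 7).
At n2, Uma picks n2-2 (lowest: 7).
At n2-2, Priya picks n2-2-2 (highest: 7).
Terminal value 7.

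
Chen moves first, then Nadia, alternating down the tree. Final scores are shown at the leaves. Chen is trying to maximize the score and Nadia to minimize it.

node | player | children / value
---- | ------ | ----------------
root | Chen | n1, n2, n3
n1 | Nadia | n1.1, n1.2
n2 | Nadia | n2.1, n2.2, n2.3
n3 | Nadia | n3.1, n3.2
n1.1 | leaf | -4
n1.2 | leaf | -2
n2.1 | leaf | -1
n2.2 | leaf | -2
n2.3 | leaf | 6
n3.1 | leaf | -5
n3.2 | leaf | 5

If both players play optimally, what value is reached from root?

n1 (Nadia): min(-4, -2) = -4
n2 (Nadia): min(-1, -2, 6) = -2
n3 (Nadia): min(-5, 5) = -5
root (Chen): max(-4, -2, -5) = -2

-2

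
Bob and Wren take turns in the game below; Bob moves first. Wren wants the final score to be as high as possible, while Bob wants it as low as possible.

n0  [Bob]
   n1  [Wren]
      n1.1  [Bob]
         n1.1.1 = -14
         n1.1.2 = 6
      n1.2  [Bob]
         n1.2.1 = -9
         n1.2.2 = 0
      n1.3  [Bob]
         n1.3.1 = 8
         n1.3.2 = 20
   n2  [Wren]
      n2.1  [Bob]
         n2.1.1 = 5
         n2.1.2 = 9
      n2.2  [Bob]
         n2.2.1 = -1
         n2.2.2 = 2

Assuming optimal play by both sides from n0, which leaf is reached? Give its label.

n2.1.1

n1.1 (Bob): min(-14, 6) = -14
n1.2 (Bob): min(-9, 0) = -9
n1.3 (Bob): min(8, 20) = 8
n1 (Wren): max(-14, -9, 8) = 8
n2.1 (Bob): min(5, 9) = 5
n2.2 (Bob): min(-1, 2) = -1
n2 (Wren): max(5, -1) = 5
n0 (Bob): min(8, 5) = 5
At n0, Bob picks n2 (lowest: 5).
At n2, Wren picks n2.1 (highest: 5).
At n2.1, Bob picks n2.1.1 (lowest: 5).
Terminal value 5.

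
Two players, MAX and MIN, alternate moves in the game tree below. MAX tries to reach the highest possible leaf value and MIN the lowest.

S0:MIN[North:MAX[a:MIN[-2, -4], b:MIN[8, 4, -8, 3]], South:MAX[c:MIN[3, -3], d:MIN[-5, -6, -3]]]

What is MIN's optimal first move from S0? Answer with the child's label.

a (MIN): min(-2, -4) = -4
b (MIN): min(8, 4, -8, 3) = -8
North (MAX): max(-4, -8) = -4
c (MIN): min(3, -3) = -3
d (MIN): min(-5, -6, -3) = -6
South (MAX): max(-3, -6) = -3
S0 (MIN): min(-4, -3) = -4
MIN at S0 wants the lowest of {North=-4, South=-3}, so chooses North.

North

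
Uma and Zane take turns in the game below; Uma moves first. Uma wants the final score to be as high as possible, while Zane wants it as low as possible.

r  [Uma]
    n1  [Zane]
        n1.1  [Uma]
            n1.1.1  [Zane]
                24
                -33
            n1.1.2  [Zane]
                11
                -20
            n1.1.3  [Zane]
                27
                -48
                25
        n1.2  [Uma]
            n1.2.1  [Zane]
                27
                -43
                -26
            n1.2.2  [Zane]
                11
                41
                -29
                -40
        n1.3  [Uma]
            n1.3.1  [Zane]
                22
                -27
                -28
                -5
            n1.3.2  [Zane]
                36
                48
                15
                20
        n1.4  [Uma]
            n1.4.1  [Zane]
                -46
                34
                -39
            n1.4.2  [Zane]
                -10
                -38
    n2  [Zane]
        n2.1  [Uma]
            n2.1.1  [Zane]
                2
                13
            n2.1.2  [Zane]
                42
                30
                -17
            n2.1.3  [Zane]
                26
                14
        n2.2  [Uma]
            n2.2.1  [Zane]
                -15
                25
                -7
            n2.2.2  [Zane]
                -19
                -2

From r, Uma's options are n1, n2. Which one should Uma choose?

n1.1.1 (Zane): min(24, -33) = -33
n1.1.2 (Zane): min(11, -20) = -20
n1.1.3 (Zane): min(27, -48, 25) = -48
n1.1 (Uma): max(-33, -20, -48) = -20
n1.2.1 (Zane): min(27, -43, -26) = -43
n1.2.2 (Zane): min(11, 41, -29, -40) = -40
n1.2 (Uma): max(-43, -40) = -40
n1.3.1 (Zane): min(22, -27, -28, -5) = -28
n1.3.2 (Zane): min(36, 48, 15, 20) = 15
n1.3 (Uma): max(-28, 15) = 15
n1.4.1 (Zane): min(-46, 34, -39) = -46
n1.4.2 (Zane): min(-10, -38) = -38
n1.4 (Uma): max(-46, -38) = -38
n1 (Zane): min(-20, -40, 15, -38) = -40
n2.1.1 (Zane): min(2, 13) = 2
n2.1.2 (Zane): min(42, 30, -17) = -17
n2.1.3 (Zane): min(26, 14) = 14
n2.1 (Uma): max(2, -17, 14) = 14
n2.2.1 (Zane): min(-15, 25, -7) = -15
n2.2.2 (Zane): min(-19, -2) = -19
n2.2 (Uma): max(-15, -19) = -15
n2 (Zane): min(14, -15) = -15
r (Uma): max(-40, -15) = -15
Uma at r wants the highest of {n1=-40, n2=-15}, so chooses n2.

n2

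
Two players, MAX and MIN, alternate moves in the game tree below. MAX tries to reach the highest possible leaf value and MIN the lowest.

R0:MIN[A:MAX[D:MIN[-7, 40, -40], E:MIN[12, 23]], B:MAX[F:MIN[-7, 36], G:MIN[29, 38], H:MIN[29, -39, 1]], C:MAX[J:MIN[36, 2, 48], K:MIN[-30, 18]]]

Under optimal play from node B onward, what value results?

F (MIN): min(-7, 36) = -7
G (MIN): min(29, 38) = 29
H (MIN): min(29, -39, 1) = -39
B (MAX): max(-7, 29, -39) = 29

29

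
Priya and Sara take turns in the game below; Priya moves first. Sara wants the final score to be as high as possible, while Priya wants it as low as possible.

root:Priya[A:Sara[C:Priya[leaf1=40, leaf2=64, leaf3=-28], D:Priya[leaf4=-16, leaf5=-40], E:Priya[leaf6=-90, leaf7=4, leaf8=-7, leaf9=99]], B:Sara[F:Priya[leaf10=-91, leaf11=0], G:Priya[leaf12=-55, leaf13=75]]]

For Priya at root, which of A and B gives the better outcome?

B

C (Priya): min(40, 64, -28) = -28
D (Priya): min(-16, -40) = -40
E (Priya): min(-90, 4, -7, 99) = -90
A (Sara): max(-28, -40, -90) = -28
F (Priya): min(-91, 0) = -91
G (Priya): min(-55, 75) = -55
B (Sara): max(-91, -55) = -55
Priya prefers the lower value; A=-28, B=-55. B is better since -55 < -28.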